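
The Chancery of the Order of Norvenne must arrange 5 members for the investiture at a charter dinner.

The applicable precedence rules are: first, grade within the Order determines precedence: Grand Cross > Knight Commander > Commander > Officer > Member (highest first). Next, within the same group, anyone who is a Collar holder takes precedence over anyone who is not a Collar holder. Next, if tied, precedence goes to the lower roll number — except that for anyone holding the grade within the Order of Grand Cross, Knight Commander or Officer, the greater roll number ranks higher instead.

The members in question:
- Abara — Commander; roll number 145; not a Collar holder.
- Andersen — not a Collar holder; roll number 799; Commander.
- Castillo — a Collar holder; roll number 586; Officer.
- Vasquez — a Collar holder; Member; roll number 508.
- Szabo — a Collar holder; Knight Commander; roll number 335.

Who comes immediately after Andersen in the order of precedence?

By grade within the Order: Szabo (Knight Commander); then Abara and Andersen (Commander); then Castillo (Officer); then Vasquez (Member).
Abara and Andersen are each not a Collar holder, so the next rule applies.
Among Abara and Andersen, by roll number (lower first): Abara (145) before Andersen (799).
Order: Szabo, Abara, Andersen, Castillo, Vasquez.

Castillo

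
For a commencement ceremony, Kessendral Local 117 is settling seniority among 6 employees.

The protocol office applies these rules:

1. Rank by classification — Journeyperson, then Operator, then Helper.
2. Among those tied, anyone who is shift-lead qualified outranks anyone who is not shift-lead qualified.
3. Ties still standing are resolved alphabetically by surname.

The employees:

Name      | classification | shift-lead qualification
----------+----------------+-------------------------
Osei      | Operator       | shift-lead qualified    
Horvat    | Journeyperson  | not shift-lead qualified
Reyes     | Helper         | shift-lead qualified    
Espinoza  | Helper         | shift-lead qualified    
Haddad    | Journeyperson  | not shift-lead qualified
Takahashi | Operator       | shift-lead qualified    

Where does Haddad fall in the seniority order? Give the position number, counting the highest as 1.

By classification: Haddad and Horvat (Journeyperson); then Osei and Takahashi (Operator); then Espinoza and Reyes (Helper).
Haddad and Horvat are each not shift-lead qualified, so the next rule applies.
Among Haddad and Horvat, alphabetically by surname: Haddad before Horvat.
Osei and Takahashi are each shift-lead qualified, so the next rule applies.
Among Osei and Takahashi, alphabetically by surname: Osei before Takahashi.
Espinoza and Reyes are each shift-lead qualified, so the next rule applies.
Among Espinoza and Reyes, alphabetically by surname: Espinoza before Reyes.
Order: Haddad, Horvat, Osei, Takahashi, Espinoza, Reyes. So position 1.

1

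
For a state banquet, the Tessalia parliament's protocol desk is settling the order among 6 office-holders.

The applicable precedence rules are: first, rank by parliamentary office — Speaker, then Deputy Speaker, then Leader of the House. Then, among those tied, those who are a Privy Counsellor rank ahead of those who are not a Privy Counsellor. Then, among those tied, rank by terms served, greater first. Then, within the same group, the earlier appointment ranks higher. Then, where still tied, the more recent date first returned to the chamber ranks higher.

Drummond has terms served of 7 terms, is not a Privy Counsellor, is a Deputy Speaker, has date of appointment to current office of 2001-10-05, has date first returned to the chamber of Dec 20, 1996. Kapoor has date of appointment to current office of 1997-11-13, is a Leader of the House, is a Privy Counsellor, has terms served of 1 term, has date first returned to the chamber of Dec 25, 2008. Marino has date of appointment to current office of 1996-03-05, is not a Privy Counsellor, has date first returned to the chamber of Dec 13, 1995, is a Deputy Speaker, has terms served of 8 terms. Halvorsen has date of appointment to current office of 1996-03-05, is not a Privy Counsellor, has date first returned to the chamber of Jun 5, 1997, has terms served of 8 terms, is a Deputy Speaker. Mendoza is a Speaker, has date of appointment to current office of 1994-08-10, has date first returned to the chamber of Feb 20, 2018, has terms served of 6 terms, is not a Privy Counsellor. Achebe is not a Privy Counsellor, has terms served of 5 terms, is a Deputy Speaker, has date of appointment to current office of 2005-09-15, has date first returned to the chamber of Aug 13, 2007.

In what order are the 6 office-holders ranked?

By parliamentary office: Mendoza (Speaker); then Halvorsen, Marino, Drummond and Achebe (Deputy Speaker); then Kapoor (Leader of the House).
Halvorsen, Marino, Drummond and Achebe are each not a Privy Counsellor, so the next rule applies.
Among Halvorsen, Marino, Drummond and Achebe, by terms served (higher first): Halvorsen and Marino (8 terms) before Drummond (7 terms) before Achebe (5 terms).
Halvorsen and Marino both have date of appointment to current office 1996-03-05, so the next rule applies.
Among Halvorsen and Marino, by date first returned to the chamber (later first): Halvorsen (Jun 5, 1997) before Marino (Dec 13, 1995).
Full order: Mendoza, Halvorsen, Marino, Drummond, Achebe, Kapoor.

Mendoza, Halvorsen, Marino, Drummond, Achebe, Kapoor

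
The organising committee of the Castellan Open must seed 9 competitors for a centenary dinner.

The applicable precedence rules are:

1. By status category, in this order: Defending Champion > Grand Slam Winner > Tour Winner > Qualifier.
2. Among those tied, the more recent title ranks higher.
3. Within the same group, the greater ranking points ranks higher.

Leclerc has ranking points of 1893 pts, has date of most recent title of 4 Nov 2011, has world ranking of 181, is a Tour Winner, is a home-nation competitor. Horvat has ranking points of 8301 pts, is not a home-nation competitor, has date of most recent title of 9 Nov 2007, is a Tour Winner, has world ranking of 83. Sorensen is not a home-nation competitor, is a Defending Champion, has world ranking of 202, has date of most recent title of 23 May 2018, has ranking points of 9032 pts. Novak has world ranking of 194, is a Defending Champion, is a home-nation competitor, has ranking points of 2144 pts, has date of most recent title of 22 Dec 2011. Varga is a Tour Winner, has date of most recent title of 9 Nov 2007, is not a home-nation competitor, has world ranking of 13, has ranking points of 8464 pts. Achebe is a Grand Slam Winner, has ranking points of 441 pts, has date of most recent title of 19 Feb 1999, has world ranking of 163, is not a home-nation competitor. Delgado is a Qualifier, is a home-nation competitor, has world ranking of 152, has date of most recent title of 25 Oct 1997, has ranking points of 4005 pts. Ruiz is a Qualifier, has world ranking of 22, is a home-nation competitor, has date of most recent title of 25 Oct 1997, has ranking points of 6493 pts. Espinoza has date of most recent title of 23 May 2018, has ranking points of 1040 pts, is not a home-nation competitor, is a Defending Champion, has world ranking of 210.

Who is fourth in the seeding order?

Achebe

By status category: Sorensen, Espinoza and Novak (Defending Champion); then Achebe (Grand Slam Winner); then Leclerc, Varga and Horvat (Tour Winner); then Ruiz and Delgado (Qualifier).
Among Sorensen, Espinoza and Novak, by date of most recent title (later first): Sorensen and Espinoza (23 May 2018) before Novak (22 Dec 2011).
Among Sorensen and Espinoza, by ranking points (higher first): Sorensen (9032 pts) before Espinoza (1040 pts).
Among Leclerc, Varga and Horvat, by date of most recent title (later first): Leclerc (4 Nov 2011) before Varga and Horvat (9 Nov 2007).
Among Varga and Horvat, by ranking points (higher first): Varga (8464 pts) before Horvat (8301 pts).
Ruiz and Delgado both have date of most recent title 25 Oct 1997, so the next rule applies.
Among Ruiz and Delgado, by ranking points (higher first): Ruiz (6493 pts) before Delgado (4005 pts).
Order: Sorensen, Espinoza, Novak, Achebe, Leclerc, Varga, Horvat, Ruiz, Delgado.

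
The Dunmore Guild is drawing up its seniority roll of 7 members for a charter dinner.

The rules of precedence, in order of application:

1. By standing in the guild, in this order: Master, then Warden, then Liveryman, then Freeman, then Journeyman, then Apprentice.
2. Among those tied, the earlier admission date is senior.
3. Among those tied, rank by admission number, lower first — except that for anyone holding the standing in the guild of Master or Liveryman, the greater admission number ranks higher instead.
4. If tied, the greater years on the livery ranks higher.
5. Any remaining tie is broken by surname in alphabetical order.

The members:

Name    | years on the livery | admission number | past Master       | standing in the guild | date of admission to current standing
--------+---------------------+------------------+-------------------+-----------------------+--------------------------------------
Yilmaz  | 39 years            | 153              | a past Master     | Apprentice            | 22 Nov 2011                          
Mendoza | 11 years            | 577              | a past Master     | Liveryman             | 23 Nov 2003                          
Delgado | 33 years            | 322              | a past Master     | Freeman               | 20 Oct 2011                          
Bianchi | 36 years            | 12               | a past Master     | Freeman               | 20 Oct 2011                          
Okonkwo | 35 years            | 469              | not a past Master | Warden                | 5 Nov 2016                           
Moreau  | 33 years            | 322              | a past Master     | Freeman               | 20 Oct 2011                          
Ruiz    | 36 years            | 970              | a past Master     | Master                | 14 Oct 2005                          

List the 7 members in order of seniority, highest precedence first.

Ruiz, Okonkwo, Mendoza, Bianchi, Delgado, Moreau, Yilmaz

By standing in the guild: Ruiz (Master); then Okonkwo (Warden); then Mendoza (Liveryman); then Bianchi, Delgado and Moreau (Freeman); then Yilmaz (Apprentice).
Bianchi, Delgado and Moreau all have date of admission to current standing 20 Oct 2011, so the next rule applies.
Among Bianchi, Delgado and Moreau, by admission number (lower first): Bianchi (12) before Delgado and Moreau (322).
Delgado and Moreau both have years on the livery 33 years, so the next rule applies.
Among Delgado and Moreau, alphabetically by surname: Delgado before Moreau.
Full order: Ruiz, Okonkwo, Mendoza, Bianchi, Delgado, Moreau, Yilmaz.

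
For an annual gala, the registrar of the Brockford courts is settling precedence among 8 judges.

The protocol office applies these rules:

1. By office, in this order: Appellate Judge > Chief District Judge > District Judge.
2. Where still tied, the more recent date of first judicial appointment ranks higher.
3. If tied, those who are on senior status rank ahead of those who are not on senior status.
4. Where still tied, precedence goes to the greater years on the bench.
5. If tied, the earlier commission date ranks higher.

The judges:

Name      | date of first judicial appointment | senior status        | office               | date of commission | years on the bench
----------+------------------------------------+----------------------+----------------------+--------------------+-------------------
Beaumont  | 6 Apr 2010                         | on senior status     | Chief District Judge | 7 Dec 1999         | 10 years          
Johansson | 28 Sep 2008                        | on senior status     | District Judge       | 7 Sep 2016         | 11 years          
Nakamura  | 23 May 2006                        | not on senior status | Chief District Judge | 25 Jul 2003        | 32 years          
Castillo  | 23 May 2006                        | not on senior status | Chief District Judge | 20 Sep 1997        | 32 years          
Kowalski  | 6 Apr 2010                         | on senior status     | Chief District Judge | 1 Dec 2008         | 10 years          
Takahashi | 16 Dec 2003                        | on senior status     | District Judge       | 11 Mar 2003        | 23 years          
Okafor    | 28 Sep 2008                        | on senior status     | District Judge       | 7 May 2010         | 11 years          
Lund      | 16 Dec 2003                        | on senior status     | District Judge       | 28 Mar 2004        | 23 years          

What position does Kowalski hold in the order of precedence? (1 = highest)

By office: Beaumont, Kowalski, Castillo and Nakamura (Chief District Judge); then Okafor, Johansson, Takahashi and Lund (District Judge).
Among Beaumont, Kowalski, Castillo and Nakamura, by date of first judicial appointment (later first): Beaumont and Kowalski (6 Apr 2010) before Castillo and Nakamura (23 May 2006).
Beaumont and Kowalski are each on senior status, so the next rule applies.
Beaumont and Kowalski both have years on the bench 10 years, so the next rule applies.
Among Beaumont and Kowalski, by date of commission (earlier first): Beaumont (7 Dec 1999) before Kowalski (1 Dec 2008).
Castillo and Nakamura are each not on senior status, so the next rule applies.
Castillo and Nakamura both have years on the bench 32 years, so the next rule applies.
Among Castillo and Nakamura, by date of commission (earlier first): Castillo (20 Sep 1997) before Nakamura (25 Jul 2003).
Among Okafor, Johansson, Takahashi and Lund, by date of first judicial appointment (later first): Okafor and Johansson (28 Sep 2008) before Takahashi and Lund (16 Dec 2003).
Okafor and Johansson are each on senior status, so the next rule applies.
Okafor and Johansson both have years on the bench 11 years, so the next rule applies.
Among Okafor and Johansson, by date of commission (earlier first): Okafor (7 May 2010) before Johansson (7 Sep 2016).
Takahashi and Lund are each on senior status, so the next rule applies.
Takahashi and Lund both have years on the bench 23 years, so the next rule applies.
Among Takahashi and Lund, by date of commission (earlier first): Takahashi (11 Mar 2003) before Lund (28 Mar 2004).
Order: Beaumont, Kowalski, Castillo, Nakamura, Okafor, Johansson, Takahashi, Lund. So position 2.

2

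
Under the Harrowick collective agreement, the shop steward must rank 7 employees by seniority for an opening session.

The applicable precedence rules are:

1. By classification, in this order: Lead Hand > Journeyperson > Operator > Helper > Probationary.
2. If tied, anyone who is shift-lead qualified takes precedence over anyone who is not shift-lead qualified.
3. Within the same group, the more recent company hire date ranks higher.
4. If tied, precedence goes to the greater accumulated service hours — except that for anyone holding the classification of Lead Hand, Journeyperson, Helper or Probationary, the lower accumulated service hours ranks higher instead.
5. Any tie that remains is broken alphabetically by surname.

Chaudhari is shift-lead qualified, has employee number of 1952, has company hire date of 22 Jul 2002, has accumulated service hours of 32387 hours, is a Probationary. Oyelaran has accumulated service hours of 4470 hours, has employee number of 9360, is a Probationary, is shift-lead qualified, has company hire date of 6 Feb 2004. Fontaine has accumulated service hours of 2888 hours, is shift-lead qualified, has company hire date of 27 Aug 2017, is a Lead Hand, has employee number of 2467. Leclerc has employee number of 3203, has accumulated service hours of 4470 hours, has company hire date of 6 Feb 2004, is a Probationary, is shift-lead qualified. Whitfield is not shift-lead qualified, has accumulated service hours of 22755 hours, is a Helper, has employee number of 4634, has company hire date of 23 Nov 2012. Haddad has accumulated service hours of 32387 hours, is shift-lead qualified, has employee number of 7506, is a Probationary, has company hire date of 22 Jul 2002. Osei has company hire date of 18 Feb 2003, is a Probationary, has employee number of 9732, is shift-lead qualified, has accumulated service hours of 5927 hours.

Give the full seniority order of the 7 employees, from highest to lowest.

Fontaine, Whitfield, Leclerc, Oyelaran, Osei, Chaudhari, Haddad

By classification: Fontaine (Lead Hand); then Whitfield (Helper); then Leclerc, Oyelaran, Osei, Chaudhari and Haddad (Probationary).
Leclerc, Oyelaran, Osei, Chaudhari and Haddad are each shift-lead qualified, so the next rule applies.
Among Leclerc, Oyelaran, Osei, Chaudhari and Haddad, by company hire date (later first): Leclerc and Oyelaran (6 Feb 2004) before Osei (18 Feb 2003) before Chaudhari and Haddad (22 Jul 2002).
Leclerc and Oyelaran both have accumulated service hours 4470 hours, so the next rule applies.
Among Leclerc and Oyelaran, alphabetically by surname: Leclerc before Oyelaran.
Chaudhari and Haddad both have accumulated service hours 32387 hours, so the next rule applies.
Among Chaudhari and Haddad, alphabetically by surname: Chaudhari before Haddad.
Full order: Fontaine, Whitfield, Leclerc, Oyelaran, Osei, Chaudhari, Haddad.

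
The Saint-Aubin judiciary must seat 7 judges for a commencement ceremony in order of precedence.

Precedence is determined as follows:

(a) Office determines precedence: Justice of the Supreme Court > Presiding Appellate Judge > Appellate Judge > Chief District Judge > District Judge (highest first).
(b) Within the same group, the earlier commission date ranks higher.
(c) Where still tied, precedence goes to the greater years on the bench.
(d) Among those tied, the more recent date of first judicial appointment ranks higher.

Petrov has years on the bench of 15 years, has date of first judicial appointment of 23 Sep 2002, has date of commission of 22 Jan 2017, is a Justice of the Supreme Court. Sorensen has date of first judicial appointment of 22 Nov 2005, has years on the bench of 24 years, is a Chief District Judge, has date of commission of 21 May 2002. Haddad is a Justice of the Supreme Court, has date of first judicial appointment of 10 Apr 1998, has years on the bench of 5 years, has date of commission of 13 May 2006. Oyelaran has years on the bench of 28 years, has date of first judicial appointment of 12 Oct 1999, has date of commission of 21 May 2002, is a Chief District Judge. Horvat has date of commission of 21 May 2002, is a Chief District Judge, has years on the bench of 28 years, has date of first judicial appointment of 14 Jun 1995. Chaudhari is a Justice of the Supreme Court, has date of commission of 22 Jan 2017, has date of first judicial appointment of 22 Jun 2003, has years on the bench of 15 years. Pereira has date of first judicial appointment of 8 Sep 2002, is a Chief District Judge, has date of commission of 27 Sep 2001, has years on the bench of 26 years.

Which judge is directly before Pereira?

By office: Haddad, Chaudhari and Petrov (Justice of the Supreme Court); then Pereira, Oyelaran, Horvat and Sorensen (Chief District Judge).
Among Haddad, Chaudhari and Petrov, by date of commission (earlier first): Haddad (13 May 2006) before Chaudhari and Petrov (22 Jan 2017).
Chaudhari and Petrov both have years on the bench 15 years, so the next rule applies.
Among Chaudhari and Petrov, by date of first judicial appointment (later first): Chaudhari (22 Jun 2003) before Petrov (23 Sep 2002).
Among Pereira, Oyelaran, Horvat and Sorensen, by date of commission (earlier first): Pereira (27 Sep 2001) before Oyelaran, Horvat and Sorensen (21 May 2002).
Among Oyelaran, Horvat and Sorensen, by years on the bench (higher first): Oyelaran and Horvat (28 years) before Sorensen (24 years).
Among Oyelaran and Horvat, by date of first judicial appointment (later first): Oyelaran (12 Oct 1999) before Horvat (14 Jun 1995).
Order: Haddad, Chaudhari, Petrov, Pereira, Oyelaran, Horvat, Sorensen.

Petrov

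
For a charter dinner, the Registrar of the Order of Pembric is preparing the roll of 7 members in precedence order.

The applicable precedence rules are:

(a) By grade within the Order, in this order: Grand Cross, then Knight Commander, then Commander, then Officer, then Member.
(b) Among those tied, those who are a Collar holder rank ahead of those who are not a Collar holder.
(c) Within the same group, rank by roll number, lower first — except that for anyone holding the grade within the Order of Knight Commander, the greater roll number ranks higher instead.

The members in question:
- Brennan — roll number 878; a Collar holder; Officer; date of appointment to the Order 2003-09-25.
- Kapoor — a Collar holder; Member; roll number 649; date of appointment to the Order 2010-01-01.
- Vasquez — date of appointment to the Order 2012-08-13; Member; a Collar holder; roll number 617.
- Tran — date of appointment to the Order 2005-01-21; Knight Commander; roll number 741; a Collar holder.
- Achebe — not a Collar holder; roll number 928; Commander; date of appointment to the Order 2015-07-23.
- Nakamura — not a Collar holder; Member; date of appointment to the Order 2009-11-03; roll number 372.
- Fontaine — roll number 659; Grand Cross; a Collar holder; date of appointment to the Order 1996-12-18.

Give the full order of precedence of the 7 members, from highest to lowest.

Fontaine, Tran, Achebe, Brennan, Vasquez, Kapoor, Nakamura

By grade within the Order: Fontaine (Grand Cross); then Tran (Knight Commander); then Achebe (Commander); then Brennan (Officer); then Vasquez, Kapoor and Nakamura (Member).
Among Vasquez, Kapoor and Nakamura, a Collar holder before not a Collar holder: Vasquez and Kapoor (a Collar holder) before Nakamura (not a Collar holder).
Among Vasquez and Kapoor, by roll number (lower first): Vasquez (617) before Kapoor (649).
Full order: Fontaine, Tran, Achebe, Brennan, Vasquez, Kapoor, Nakamura.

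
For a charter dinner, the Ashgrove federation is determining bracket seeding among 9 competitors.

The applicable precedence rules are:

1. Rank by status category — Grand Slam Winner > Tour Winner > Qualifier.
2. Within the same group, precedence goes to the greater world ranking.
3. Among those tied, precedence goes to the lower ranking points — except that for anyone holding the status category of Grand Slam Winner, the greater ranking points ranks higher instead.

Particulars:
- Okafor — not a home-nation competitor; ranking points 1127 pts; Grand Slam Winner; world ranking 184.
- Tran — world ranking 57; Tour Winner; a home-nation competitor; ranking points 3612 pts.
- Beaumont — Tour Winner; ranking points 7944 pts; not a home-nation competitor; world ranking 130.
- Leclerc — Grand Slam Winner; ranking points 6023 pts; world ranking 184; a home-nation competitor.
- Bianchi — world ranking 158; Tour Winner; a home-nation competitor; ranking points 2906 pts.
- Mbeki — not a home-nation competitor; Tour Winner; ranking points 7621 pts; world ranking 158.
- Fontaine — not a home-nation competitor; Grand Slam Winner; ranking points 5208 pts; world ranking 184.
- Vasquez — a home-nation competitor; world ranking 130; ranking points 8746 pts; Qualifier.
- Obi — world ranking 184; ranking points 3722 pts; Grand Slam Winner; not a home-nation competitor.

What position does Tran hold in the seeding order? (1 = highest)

By status category: Leclerc, Fontaine, Obi and Okafor (Grand Slam Winner); then Bianchi, Mbeki, Beaumont and Tran (Tour Winner); then Vasquez (Qualifier).
Leclerc, Fontaine, Obi and Okafor all have world ranking 184, so the next rule applies.
Among Leclerc, Fontaine, Obi and Okafor, by ranking points (higher first) (reversed rule for this group): Leclerc (6023 pts) before Fontaine (5208 pts) before Obi (3722 pts) before Okafor (1127 pts).
Among Bianchi, Mbeki, Beaumont and Tran, by world ranking (higher first): Bianchi and Mbeki (158) before Beaumont (130) before Tran (57).
Among Bianchi and Mbeki, by ranking points (lower first): Bianchi (2906 pts) before Mbeki (7621 pts).
Order: Leclerc, Fontaine, Obi, Okafor, Bianchi, Mbeki, Beaumont, Tran, Vasquez. So position 8.

8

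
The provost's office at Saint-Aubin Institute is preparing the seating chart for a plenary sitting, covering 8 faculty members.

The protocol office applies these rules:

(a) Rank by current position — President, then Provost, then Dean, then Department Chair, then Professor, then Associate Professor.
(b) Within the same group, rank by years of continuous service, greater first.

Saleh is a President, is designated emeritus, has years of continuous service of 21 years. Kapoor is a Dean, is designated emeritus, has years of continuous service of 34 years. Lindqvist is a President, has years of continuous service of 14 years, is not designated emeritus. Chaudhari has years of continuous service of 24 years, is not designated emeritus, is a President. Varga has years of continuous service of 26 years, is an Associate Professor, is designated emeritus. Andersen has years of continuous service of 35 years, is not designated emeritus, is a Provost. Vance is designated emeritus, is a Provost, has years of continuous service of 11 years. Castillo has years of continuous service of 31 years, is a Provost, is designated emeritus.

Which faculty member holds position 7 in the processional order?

Kapoor

By current position: Chaudhari, Saleh and Lindqvist (President); then Andersen, Castillo and Vance (Provost); then Kapoor (Dean); then Varga (Associate Professor).
Among Chaudhari, Saleh and Lindqvist, by years of continuous service (higher first): Chaudhari (24 years) before Saleh (21 years) before Lindqvist (14 years).
Among Andersen, Castillo and Vance, by years of continuous service (higher first): Andersen (35 years) before Castillo (31 years) before Vance (11 years).
Order: Chaudhari, Saleh, Lindqvist, Andersen, Castillo, Vance, Kapoor, Varga.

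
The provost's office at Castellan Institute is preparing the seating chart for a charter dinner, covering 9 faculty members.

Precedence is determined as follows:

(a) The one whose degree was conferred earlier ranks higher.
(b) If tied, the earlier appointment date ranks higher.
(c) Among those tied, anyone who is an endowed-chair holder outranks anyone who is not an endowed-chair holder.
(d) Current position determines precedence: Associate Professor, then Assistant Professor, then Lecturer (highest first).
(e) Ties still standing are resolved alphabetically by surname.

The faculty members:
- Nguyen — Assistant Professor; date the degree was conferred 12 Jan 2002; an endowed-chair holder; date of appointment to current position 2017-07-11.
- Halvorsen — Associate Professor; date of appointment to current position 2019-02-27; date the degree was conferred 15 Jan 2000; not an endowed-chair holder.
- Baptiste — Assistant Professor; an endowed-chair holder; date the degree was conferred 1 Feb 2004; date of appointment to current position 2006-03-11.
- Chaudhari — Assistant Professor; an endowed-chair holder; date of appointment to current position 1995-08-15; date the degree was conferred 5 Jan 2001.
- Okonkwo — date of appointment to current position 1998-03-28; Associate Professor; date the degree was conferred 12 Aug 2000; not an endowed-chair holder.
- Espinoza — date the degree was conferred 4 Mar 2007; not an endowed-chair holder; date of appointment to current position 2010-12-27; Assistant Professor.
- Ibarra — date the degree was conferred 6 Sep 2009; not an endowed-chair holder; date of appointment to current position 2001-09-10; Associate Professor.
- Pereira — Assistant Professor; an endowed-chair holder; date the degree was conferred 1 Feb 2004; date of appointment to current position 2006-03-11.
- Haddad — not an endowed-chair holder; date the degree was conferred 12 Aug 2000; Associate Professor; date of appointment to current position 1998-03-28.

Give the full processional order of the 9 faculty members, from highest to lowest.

By date the degree was conferred (earlier first): Halvorsen (15 Jan 2000); then Haddad and Okonkwo (both 12 Aug 2000); then Chaudhari (5 Jan 2001); then Nguyen (12 Jan 2002); then Baptiste and Pereira (both 1 Feb 2004); then Espinoza (4 Mar 2007); then Ibarra (6 Sep 2009).
Haddad and Okonkwo both have date of appointment to current position 1998-03-28, so the next rule applies.
Haddad and Okonkwo are each not an endowed-chair holder, so the next rule applies.
Haddad and Okonkwo are each Associate Professor, so the next rule applies.
Among Haddad and Okonkwo, alphabetically by surname: Haddad before Okonkwo.
Baptiste and Pereira both have date of appointment to current position 2006-03-11, so the next rule applies.
Baptiste and Pereira are each an endowed-chair holder, so the next rule applies.
Baptiste and Pereira are each Assistant Professor, so the next rule applies.
Among Baptiste and Pereira, alphabetically by surname: Baptiste before Pereira.
Full order: Halvorsen, Haddad, Okonkwo, Chaudhari, Nguyen, Baptiste, Pereira, Espinoza, Ibarra.

Halvorsen, Haddad, Okonkwo, Chaudhari, Nguyen, Baptiste, Pereira, Espinoza, Ibarra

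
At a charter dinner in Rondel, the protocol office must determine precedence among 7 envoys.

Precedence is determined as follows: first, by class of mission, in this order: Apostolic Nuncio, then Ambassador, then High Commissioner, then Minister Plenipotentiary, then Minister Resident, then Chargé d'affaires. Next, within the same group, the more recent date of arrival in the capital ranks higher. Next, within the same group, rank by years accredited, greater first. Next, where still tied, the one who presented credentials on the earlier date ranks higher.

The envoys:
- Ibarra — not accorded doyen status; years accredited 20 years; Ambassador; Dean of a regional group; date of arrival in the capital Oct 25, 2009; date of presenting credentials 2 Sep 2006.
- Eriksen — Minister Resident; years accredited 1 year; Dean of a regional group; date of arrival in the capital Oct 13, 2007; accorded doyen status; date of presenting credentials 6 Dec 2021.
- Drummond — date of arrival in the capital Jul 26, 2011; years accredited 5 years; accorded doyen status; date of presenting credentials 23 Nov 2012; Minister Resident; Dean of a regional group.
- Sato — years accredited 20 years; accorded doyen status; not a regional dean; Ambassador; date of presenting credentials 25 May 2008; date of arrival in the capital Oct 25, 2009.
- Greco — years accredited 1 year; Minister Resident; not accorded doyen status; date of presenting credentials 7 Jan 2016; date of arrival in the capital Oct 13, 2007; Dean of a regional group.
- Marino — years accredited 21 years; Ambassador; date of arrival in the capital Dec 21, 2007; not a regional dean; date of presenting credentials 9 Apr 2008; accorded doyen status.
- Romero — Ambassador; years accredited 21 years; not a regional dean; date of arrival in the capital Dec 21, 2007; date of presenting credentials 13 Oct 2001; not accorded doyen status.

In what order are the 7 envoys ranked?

By class of mission: Ibarra, Sato, Romero and Marino (Ambassador); then Drummond, Greco and Eriksen (Minister Resident).
Among Ibarra, Sato, Romero and Marino, by date of arrival in the capital (later first): Ibarra and Sato (Oct 25, 2009) before Romero and Marino (Dec 21, 2007).
Ibarra and Sato both have years accredited 20 years, so the next rule applies.
Among Ibarra and Sato, by date of presenting credentials (earlier first): Ibarra (2 Sep 2006) before Sato (25 May 2008).
Romero and Marino both have years accredited 21 years, so the next rule applies.
Among Romero and Marino, by date of presenting credentials (earlier first): Romero (13 Oct 2001) before Marino (9 Apr 2008).
Among Drummond, Greco and Eriksen, by date of arrival in the capital (later first): Drummond (Jul 26, 2011) before Greco and Eriksen (Oct 13, 2007).
Greco and Eriksen both have years accredited 1 year, so the next rule applies.
Among Greco and Eriksen, by date of presenting credentials (earlier first): Greco (7 Jan 2016) before Eriksen (6 Dec 2021).
Full order: Ibarra, Sato, Romero, Marino, Drummond, Greco, Eriksen.

Ibarra, Sato, Romero, Marino, Drummond, Greco, Eriksen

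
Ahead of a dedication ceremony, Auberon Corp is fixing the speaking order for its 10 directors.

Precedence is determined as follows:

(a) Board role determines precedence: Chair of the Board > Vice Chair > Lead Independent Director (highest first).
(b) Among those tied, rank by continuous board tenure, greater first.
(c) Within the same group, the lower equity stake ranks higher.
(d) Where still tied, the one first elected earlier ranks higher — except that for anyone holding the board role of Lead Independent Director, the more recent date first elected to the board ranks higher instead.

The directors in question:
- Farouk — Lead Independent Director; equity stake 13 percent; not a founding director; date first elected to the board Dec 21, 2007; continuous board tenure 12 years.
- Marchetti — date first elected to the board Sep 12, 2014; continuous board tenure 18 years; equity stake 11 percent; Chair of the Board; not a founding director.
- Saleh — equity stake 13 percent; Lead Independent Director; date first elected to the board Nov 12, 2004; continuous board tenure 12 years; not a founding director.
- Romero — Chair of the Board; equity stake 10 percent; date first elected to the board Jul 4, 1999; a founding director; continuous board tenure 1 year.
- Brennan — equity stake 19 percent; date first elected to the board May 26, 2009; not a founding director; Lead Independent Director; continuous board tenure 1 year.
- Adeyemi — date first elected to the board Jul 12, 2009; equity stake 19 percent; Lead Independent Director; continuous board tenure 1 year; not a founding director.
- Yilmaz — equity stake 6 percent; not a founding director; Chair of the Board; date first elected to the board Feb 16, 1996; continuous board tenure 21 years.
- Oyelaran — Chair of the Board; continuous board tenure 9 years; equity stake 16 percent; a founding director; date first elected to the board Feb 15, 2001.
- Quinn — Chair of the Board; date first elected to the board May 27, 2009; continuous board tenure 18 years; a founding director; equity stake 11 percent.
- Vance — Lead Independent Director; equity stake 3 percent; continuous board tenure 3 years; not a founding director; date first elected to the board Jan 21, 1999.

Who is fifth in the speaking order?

By board role: Yilmaz, Quinn, Marchetti, Oyelaran and Romero (Chair of the Board); then Farouk, Saleh, Vance, Adeyemi and Brennan (Lead Independent Director).
Among Yilmaz, Quinn, Marchetti, Oyelaran and Romero, by continuous board tenure (higher first): Yilmaz (21 years) before Quinn and Marchetti (18 years) before Oyelaran (9 years) before Romero (1 year).
Quinn and Marchetti both have equity stake 11 percent, so the next rule applies.
Among Quinn and Marchetti, by date first elected to the board (earlier first): Quinn (May 27, 2009) before Marchetti (Sep 12, 2014).
Among Farouk, Saleh, Vance, Adeyemi and Brennan, by continuous board tenure (higher first): Farouk and Saleh (12 years) before Vance (3 years) before Adeyemi and Brennan (1 year).
Farouk and Saleh both have equity stake 13 percent, so the next rule applies.
Among Farouk and Saleh, by date first elected to the board (later first) (reversed rule for this group): Farouk (Dec 21, 2007) before Saleh (Nov 12, 2004).
Adeyemi and Brennan both have equity stake 19 percent, so the next rule applies.
Among Adeyemi and Brennan, by date first elected to the board (later first) (reversed rule for this group): Adeyemi (Jul 12, 2009) before Brennan (May 26, 2009).
Order: Yilmaz, Quinn, Marchetti, Oyelaran, Romero, Farouk, Saleh, Vance, Adeyemi, Brennan.

Romero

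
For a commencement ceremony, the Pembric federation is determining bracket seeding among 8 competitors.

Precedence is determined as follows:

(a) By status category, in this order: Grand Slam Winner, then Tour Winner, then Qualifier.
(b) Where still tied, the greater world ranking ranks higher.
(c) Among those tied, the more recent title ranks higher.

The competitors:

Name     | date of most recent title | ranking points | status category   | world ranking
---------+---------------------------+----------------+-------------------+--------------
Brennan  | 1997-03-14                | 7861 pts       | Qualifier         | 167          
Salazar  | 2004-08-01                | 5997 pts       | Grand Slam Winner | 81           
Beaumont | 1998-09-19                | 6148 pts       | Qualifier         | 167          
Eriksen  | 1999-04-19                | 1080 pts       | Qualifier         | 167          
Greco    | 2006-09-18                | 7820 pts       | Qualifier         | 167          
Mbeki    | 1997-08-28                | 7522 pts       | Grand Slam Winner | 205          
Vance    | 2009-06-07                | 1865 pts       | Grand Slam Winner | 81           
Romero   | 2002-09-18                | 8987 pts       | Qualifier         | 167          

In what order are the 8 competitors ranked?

By status category: Mbeki, Vance and Salazar (Grand Slam Winner); then Greco, Romero, Eriksen, Beaumont and Brennan (Qualifier).
Among Mbeki, Vance and Salazar, by world ranking (higher first): Mbeki (205) before Vance and Salazar (81).
Among Vance and Salazar, by date of most recent title (later first): Vance (2009-06-07) before Salazar (2004-08-01).
Greco, Romero, Eriksen, Beaumont and Brennan all have world ranking 167, so the next rule applies.
Among Greco, Romero, Eriksen, Beaumont and Brennan, by date of most recent title (later first): Greco (2006-09-18) before Romero (2002-09-18) before Eriksen (1999-04-19) before Beaumont (1998-09-19) before Brennan (1997-03-14).
Full order: Mbeki, Vance, Salazar, Greco, Romero, Eriksen, Beaumont, Brennan.

Mbeki, Vance, Salazar, Greco, Romero, Eriksen, Beaumont, Brennan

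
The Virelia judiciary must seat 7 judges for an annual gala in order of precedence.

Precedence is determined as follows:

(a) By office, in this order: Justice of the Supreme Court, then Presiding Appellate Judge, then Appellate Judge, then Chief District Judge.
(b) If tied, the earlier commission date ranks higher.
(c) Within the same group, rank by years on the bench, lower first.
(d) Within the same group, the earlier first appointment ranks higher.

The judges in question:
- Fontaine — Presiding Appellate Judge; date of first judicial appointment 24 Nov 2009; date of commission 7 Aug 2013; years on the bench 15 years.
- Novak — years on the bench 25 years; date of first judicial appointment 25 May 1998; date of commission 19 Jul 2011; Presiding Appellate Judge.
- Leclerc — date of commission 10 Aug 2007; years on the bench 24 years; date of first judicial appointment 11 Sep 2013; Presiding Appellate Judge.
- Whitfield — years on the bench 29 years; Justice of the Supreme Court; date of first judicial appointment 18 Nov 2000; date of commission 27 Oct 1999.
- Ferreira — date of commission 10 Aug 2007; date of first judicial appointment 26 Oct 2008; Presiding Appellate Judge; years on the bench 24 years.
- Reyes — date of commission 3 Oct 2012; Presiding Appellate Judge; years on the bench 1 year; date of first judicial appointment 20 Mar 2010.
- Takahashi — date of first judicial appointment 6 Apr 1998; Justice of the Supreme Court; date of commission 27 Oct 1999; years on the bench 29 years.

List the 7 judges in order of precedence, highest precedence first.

Takahashi, Whitfield, Ferreira, Leclerc, Novak, Reyes, Fontaine

By office: Takahashi and Whitfield (Justice of the Supreme Court); then Ferreira, Leclerc, Novak, Reyes and Fontaine (Presiding Appellate Judge).
Takahashi and Whitfield both have date of commission 27 Oct 1999, so the next rule applies.
Takahashi and Whitfield both have years on the bench 29 years, so the next rule applies.
Among Takahashi and Whitfield, by date of first judicial appointment (earlier first): Takahashi (6 Apr 1998) before Whitfield (18 Nov 2000).
Among Ferreira, Leclerc, Novak, Reyes and Fontaine, by date of commission (earlier first): Ferreira and Leclerc (10 Aug 2007) before Novak (19 Jul 2011) before Reyes (3 Oct 2012) before Fontaine (7 Aug 2013).
Ferreira and Leclerc both have years on the bench 24 years, so the next rule applies.
Among Ferreira and Leclerc, by date of first judicial appointment (earlier first): Ferreira (26 Oct 2008) before Leclerc (11 Sep 2013).
Full order: Takahashi, Whitfield, Ferreira, Leclerc, Novak, Reyes, Fontaine.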